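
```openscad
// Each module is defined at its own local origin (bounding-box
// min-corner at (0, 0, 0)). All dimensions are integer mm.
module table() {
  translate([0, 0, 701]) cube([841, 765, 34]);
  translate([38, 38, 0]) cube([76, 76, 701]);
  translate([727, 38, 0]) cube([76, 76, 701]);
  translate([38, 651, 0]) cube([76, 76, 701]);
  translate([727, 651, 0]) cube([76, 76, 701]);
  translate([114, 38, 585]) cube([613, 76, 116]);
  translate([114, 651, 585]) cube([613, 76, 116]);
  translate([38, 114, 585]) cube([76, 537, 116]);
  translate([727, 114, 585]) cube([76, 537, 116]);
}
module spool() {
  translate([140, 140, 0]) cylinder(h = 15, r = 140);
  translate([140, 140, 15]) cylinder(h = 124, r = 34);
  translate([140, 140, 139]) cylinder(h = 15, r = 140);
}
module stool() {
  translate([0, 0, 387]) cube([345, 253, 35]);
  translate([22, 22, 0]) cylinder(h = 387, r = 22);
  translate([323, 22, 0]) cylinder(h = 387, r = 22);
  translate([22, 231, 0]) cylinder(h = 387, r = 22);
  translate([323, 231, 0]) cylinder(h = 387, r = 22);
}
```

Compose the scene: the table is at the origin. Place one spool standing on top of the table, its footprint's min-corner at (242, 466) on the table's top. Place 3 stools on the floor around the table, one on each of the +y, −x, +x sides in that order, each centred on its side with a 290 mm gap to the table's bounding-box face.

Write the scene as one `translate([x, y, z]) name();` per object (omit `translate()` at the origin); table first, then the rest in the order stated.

table();
translate([242, 466, 735]) spool();
translate([248, 1055, 0]) stool();
translate([-635, 256, 0]) stool();
translate([1131, 256, 0]) stool();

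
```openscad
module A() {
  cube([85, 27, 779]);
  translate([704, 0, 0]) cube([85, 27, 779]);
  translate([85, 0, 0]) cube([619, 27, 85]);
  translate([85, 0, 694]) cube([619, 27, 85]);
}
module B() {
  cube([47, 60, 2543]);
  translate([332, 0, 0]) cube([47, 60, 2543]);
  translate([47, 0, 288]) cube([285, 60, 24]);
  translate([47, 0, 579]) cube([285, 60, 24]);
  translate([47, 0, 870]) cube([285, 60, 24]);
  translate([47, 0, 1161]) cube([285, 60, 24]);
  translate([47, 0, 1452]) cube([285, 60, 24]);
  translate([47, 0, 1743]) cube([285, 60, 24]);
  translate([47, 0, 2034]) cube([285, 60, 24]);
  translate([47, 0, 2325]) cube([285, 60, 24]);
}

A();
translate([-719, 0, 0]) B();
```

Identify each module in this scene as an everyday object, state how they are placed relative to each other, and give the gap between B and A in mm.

The ladder's nearest face is 340 mm from the picture frame's −x face.

A is a picture frame. B is a ladder. The ladder is on the floor beside the picture frame on its −x side. The gap between the ladder and the picture frame is 340 mm.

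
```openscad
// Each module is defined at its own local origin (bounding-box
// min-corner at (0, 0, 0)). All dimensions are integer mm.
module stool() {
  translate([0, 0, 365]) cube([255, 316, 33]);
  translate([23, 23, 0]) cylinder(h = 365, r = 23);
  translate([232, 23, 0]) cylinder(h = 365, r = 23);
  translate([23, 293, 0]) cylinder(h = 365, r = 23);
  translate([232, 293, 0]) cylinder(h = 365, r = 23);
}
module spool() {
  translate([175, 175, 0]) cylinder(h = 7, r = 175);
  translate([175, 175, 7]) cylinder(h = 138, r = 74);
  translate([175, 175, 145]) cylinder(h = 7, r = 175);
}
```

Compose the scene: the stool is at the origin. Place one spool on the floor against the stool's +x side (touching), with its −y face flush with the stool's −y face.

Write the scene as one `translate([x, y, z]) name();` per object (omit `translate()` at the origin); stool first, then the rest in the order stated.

stool();
translate([255, 0, 0]) spool();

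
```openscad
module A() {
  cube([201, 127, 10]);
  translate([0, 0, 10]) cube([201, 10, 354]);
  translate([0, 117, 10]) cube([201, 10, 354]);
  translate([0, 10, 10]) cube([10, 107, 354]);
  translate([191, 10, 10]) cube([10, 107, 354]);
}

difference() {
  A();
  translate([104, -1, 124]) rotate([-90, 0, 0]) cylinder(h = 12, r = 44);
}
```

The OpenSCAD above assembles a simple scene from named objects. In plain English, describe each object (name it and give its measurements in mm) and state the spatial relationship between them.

A is an open-topped rectangular box: outside dimensions 201×127×364 mm, with a uniform wall and base thickness of 10 mm. The base is a full 201×127 slab on the floor; four walls sit on top of the base. The front and back walls (the −y and +y sides) span the full width; the two side walls fit between them.

The open box has a circular hole of radius 44 mm through its front wall, centred at (x = 104, z = 124).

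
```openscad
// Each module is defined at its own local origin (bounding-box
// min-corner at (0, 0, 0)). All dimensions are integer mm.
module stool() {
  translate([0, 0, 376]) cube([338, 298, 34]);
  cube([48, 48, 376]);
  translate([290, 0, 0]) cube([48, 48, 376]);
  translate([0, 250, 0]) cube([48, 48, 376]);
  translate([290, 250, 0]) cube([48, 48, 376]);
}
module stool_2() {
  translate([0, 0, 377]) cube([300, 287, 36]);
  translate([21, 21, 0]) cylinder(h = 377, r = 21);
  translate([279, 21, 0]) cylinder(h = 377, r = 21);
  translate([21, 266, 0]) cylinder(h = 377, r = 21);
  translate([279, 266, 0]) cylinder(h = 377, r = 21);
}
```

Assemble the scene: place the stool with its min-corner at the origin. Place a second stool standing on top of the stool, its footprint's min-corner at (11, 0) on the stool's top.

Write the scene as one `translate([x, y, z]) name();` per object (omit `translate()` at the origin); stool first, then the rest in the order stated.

stool();
translate([11, 0, 410]) stool_2();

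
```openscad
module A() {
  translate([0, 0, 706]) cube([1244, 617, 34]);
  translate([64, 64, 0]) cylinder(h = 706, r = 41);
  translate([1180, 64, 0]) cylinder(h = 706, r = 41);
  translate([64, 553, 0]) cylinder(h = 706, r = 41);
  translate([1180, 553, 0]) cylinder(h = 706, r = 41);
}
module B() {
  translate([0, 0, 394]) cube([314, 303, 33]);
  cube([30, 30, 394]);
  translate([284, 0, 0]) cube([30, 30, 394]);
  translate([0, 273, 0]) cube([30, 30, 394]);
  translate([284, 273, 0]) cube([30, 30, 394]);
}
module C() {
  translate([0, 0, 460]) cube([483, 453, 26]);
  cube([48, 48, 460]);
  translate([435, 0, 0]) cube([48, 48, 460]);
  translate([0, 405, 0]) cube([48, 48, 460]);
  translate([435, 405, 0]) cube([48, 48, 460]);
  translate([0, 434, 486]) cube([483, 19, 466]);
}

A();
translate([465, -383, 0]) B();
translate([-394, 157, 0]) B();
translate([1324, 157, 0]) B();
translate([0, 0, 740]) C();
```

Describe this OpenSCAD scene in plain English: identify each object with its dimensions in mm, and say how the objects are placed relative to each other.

A is a rectangular dining table. The top is 1244×617×34 mm with its upper surface at z = 740 mm. It stands on four round legs of 82 mm diameter, each leg's bounding box inset 23 mm from the nearest pair of top edges, running from the floor to the underside of the top.

B is a four-legged stool. The seat is a 314×303×33 mm slab whose top surface is at z = 427 mm; four square legs, each 30×30 mm in cross-section, run from the floor (z = 0) to the underside of the seat, each flush with a corner of the seat.

C is a chair. The seat is a 483×453×26 mm slab with its top at z = 486 mm, on four 48×48 mm corner legs (flush with the seat edges, standing on z = 0). A flat backrest 19 mm thick, 466 mm tall, spans the full seat width and rises from the seat top along its +y edge, rear face flush with the rear of the seat.

Three stools sit around the table at the −y, −x, +x sides. The chair is on top of the table.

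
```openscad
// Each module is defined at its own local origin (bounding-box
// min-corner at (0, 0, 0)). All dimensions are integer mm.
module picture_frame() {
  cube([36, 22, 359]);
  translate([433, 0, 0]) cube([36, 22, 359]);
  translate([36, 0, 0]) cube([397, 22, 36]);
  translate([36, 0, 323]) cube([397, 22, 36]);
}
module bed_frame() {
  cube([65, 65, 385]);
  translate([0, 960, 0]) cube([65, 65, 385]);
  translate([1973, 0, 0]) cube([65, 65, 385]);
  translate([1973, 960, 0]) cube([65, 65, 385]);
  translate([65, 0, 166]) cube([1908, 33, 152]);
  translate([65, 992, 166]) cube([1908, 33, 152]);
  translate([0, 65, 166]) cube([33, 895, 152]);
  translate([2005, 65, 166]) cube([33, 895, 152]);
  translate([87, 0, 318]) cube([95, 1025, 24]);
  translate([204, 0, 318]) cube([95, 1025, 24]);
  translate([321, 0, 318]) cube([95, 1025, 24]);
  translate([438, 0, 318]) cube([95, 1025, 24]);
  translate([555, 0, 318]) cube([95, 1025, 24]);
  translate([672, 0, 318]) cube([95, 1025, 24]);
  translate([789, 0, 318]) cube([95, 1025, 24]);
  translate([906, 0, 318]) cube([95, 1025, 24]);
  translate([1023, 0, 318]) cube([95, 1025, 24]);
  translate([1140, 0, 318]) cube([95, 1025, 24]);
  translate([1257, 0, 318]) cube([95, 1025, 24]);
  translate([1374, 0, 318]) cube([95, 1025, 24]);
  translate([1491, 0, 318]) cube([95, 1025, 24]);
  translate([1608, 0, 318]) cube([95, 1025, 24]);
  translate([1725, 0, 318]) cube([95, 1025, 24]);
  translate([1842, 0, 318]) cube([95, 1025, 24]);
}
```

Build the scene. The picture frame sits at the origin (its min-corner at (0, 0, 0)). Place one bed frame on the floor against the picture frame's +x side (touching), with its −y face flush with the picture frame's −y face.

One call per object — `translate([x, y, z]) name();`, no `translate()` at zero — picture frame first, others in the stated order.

picture_frame();
translate([469, 0, 0]) bed_frame();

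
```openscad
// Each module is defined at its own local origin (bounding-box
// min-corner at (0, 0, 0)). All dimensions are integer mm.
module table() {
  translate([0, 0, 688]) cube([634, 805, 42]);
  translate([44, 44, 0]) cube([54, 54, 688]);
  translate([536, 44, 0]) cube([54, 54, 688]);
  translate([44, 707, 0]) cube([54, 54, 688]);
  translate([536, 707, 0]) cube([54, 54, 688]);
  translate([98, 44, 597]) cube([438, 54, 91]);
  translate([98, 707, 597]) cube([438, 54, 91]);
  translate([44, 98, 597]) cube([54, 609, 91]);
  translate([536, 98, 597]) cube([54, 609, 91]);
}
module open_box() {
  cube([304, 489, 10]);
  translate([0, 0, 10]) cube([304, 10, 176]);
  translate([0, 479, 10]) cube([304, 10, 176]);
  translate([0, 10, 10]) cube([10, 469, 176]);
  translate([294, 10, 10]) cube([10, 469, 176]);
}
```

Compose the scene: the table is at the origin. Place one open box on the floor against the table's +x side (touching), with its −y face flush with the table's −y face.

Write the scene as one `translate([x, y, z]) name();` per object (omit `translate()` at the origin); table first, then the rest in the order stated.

table();
translate([634, 0, 0]) open_box();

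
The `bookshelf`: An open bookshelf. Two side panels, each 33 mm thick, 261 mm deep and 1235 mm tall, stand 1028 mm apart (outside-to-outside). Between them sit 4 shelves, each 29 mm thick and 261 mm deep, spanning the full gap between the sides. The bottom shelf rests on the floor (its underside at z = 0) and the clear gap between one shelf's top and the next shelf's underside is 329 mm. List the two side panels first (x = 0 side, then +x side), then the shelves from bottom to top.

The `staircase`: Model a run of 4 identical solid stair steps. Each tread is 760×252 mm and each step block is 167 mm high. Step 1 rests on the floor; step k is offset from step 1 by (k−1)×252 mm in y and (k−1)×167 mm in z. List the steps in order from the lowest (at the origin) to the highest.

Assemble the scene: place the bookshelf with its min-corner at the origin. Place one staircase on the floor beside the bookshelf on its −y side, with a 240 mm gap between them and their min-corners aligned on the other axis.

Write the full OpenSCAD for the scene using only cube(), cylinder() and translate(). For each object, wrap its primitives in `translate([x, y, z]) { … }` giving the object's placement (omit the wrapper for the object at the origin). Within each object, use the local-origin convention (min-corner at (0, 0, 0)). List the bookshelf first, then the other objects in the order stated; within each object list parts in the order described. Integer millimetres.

cube([33, 261, 1235]);
translate([995, 0, 0]) cube([33, 261, 1235]);
translate([33, 0, 0]) cube([962, 261, 29]);
translate([33, 0, 358]) cube([962, 261, 29]);
translate([33, 0, 716]) cube([962, 261, 29]);
translate([33, 0, 1074]) cube([962, 261, 29]);
translate([0, -1248, 0]) {
  cube([760, 252, 167]);
  translate([0, 252, 167]) cube([760, 252, 167]);
  translate([0, 504, 334]) cube([760, 252, 167]);
  translate([0, 756, 501]) cube([760, 252, 167]);
}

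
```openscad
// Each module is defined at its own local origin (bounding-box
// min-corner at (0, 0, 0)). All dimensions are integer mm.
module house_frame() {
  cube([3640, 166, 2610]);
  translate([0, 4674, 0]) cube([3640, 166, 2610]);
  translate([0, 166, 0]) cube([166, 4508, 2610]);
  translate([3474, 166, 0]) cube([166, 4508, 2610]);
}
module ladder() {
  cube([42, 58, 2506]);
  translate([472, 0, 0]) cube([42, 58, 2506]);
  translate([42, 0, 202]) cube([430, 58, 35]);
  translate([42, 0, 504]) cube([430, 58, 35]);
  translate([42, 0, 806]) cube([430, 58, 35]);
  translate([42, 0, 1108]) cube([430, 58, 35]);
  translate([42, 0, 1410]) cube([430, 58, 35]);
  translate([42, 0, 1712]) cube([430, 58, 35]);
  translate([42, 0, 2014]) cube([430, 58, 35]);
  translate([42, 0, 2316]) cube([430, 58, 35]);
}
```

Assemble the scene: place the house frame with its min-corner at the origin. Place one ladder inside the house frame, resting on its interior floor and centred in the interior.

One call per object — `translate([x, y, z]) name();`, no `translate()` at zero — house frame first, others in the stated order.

house_frame();
translate([1563, 2391, 0]) ladder();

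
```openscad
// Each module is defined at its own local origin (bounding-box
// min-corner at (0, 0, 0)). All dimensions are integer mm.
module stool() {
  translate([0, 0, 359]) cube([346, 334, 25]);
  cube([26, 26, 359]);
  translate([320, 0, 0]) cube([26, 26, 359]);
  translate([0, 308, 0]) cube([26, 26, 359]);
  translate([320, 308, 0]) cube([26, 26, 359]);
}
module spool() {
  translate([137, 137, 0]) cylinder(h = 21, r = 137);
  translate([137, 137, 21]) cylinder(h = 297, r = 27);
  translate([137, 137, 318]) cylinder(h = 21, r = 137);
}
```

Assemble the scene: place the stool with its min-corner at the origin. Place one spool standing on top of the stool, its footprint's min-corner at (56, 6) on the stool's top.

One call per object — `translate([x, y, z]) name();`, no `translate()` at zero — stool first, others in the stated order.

stool();
translate([56, 6, 384]) spool();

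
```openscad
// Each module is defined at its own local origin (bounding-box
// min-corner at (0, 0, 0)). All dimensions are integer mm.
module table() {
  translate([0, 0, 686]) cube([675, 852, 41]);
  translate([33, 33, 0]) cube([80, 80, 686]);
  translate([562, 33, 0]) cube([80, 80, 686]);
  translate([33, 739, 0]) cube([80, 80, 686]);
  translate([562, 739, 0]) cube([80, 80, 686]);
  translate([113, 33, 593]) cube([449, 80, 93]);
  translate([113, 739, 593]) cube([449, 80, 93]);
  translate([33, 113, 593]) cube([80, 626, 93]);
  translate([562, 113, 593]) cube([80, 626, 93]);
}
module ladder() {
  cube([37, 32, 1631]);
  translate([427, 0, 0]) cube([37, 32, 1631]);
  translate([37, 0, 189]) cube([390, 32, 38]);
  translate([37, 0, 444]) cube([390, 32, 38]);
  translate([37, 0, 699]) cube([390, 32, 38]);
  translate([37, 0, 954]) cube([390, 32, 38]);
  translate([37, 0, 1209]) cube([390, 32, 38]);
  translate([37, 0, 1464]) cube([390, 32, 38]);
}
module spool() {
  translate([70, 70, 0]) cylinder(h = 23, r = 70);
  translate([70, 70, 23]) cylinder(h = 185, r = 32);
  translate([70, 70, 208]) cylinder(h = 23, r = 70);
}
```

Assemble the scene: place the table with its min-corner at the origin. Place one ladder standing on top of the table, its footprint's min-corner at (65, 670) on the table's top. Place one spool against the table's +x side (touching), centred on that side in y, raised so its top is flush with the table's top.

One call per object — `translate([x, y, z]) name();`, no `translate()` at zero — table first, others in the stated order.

table();
translate([65, 670, 727]) ladder();
translate([675, 356, 496]) spool();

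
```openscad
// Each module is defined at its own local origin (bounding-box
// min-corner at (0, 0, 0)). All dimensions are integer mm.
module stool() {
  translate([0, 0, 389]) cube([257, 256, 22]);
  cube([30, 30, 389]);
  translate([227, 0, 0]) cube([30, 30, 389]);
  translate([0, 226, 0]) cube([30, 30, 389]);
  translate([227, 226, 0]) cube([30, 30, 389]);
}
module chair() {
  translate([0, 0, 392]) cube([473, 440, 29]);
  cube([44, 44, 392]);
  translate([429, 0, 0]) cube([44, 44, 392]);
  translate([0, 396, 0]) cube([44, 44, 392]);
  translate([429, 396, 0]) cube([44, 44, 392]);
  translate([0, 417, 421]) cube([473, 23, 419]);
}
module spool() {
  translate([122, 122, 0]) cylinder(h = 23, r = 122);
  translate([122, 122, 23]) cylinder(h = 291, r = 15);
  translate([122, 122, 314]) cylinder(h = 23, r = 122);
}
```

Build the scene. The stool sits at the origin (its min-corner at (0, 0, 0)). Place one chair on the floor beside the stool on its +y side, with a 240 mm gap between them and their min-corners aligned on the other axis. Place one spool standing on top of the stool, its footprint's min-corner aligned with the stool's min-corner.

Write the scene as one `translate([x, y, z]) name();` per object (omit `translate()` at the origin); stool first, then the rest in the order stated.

stool();
translate([0, 496, 0]) chair();
translate([0, 0, 411]) spool();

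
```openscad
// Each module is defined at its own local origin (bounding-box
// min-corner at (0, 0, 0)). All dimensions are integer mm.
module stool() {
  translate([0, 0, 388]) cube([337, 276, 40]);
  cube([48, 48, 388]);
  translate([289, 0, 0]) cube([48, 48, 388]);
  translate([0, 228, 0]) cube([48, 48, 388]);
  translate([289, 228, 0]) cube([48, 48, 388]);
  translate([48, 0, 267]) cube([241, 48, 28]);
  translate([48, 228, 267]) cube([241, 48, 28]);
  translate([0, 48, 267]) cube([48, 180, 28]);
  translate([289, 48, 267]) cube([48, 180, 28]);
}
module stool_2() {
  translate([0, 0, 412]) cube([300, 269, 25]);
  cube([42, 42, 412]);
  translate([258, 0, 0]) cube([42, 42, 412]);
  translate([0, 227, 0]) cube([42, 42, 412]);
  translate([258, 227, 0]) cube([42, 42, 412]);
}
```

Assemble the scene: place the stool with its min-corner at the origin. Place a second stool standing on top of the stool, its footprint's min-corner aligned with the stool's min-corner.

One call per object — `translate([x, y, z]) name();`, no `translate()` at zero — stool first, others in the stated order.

stool();
translate([0, 0, 428]) stool_2();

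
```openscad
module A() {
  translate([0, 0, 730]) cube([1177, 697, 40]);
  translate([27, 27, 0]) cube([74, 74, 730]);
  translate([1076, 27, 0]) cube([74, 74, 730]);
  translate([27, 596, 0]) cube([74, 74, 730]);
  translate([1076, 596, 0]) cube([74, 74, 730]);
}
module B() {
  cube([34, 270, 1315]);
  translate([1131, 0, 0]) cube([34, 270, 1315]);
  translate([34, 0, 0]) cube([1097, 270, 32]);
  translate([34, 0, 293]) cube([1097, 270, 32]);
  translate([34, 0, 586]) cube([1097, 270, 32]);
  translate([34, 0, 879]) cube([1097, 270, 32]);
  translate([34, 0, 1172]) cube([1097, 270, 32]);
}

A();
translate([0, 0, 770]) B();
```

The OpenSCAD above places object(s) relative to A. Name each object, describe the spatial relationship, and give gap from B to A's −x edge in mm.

A is a table. B is a bookshelf. The bookshelf is on top of the table. The gap from the bookshelf to the table's −x edge is 0 mm.

The bookshelf's min-x is at 0; the table's min-x is 0; gap = 0 mm.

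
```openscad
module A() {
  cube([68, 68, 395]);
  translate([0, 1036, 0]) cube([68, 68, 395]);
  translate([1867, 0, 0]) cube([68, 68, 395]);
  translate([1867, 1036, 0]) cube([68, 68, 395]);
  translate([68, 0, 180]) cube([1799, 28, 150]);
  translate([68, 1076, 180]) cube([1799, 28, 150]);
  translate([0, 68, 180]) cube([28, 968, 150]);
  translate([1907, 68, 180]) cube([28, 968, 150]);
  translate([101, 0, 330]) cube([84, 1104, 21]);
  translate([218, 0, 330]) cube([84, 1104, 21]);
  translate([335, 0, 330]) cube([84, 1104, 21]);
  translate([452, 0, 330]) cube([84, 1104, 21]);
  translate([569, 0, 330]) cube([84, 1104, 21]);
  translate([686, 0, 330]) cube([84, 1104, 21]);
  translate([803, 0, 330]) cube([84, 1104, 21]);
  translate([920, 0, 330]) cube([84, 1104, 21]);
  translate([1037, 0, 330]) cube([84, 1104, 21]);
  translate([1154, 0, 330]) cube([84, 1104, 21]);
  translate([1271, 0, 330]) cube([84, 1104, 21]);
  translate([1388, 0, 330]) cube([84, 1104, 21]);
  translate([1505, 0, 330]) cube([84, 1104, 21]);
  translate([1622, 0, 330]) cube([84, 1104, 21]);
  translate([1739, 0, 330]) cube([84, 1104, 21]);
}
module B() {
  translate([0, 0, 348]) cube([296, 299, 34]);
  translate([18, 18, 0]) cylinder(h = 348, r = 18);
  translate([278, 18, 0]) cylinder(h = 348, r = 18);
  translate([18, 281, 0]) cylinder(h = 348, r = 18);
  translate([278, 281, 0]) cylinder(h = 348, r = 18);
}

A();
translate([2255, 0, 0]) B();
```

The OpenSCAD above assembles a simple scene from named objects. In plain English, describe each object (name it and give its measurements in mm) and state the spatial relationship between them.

A is a bed frame 1935 mm long (x) by 1104 mm wide (y). Four 68×68 mm corner posts, 395 mm tall, at the corners of the footprint. Four rails of 28 mm thickness and 150 mm height run between adjacent posts with their undersides at z = 180 mm, their outer faces flush with the outside of the frame (the two x-running rails run between the posts' inner faces; the two y-running rails run between the posts' inner faces). 15 slats, each 84 mm wide (x) and 21 mm thick, lie across the top of the two x-running rails, running the full 1104 mm width of the frame in y; the slats are evenly spaced along x between the inner faces of the end posts with equal gaps (rounded down to the nearest mm) at the −x end and between each pair — any rounding remainder accumulates at the +x end.

B is a simple wooden stool: a rectangular seat 296 mm (x) by 299 mm (y), 34 mm thick, top face at z = 382 mm, on four round legs, each 36 mm in diameter. The legs rest on z = 0, each leg's axis is inset half a diameter from the nearest pair of seat edges (so the leg's bounding box is flush with the corner).

The stool is on the floor beside the bed frame on its +x side.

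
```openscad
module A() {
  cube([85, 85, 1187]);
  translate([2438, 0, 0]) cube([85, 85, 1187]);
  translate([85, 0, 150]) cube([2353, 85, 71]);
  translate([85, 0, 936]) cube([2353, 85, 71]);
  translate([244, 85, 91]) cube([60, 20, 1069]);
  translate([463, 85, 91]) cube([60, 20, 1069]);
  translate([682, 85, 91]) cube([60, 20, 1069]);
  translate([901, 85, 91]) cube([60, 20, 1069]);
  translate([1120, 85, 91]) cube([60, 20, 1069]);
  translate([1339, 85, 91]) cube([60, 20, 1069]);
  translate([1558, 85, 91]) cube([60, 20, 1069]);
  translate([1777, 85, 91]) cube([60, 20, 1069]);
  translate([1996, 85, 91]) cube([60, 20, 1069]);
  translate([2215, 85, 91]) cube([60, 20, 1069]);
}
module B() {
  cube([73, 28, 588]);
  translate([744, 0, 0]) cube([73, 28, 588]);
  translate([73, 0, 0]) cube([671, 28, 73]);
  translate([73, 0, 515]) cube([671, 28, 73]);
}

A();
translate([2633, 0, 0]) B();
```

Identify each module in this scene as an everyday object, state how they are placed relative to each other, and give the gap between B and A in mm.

A is a fence section. B is a picture frame. The picture frame is on the floor beside the fence section on its +x side. The gap between the picture frame and the fence section is 110 mm.

The picture frame's nearest face is 110 mm from the fence section's +x face.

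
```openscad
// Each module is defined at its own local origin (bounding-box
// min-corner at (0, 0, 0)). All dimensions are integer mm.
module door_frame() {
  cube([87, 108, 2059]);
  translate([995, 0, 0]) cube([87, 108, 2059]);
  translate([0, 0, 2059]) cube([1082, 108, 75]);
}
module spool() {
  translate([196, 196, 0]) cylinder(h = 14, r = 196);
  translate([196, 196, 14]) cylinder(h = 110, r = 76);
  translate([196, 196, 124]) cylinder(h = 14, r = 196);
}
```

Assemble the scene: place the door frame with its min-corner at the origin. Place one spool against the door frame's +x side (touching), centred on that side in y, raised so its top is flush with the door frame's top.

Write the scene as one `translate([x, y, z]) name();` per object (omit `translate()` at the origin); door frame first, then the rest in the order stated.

door_frame();
translate([1082, -142, 1996]) spool();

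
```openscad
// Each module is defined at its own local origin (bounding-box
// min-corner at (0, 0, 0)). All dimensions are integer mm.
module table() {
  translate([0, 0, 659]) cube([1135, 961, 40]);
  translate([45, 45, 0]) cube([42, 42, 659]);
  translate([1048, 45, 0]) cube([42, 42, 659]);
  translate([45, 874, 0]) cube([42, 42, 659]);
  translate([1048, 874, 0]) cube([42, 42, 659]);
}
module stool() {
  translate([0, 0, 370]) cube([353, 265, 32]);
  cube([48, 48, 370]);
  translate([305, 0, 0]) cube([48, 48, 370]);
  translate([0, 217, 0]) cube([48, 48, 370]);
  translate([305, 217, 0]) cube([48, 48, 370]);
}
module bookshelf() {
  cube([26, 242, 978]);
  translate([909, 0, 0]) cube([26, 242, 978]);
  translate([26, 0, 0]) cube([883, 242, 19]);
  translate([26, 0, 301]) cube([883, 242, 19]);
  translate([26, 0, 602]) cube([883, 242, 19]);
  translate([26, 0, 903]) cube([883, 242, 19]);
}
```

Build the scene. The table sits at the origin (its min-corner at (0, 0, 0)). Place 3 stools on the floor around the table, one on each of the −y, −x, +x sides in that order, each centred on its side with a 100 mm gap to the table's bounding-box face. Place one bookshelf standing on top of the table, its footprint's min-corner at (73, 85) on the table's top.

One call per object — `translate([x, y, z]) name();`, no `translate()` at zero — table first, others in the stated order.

table();
translate([391, -365, 0]) stool();
translate([-453, 348, 0]) stool();
translate([1235, 348, 0]) stool();
translate([73, 85, 699]) bookshelf();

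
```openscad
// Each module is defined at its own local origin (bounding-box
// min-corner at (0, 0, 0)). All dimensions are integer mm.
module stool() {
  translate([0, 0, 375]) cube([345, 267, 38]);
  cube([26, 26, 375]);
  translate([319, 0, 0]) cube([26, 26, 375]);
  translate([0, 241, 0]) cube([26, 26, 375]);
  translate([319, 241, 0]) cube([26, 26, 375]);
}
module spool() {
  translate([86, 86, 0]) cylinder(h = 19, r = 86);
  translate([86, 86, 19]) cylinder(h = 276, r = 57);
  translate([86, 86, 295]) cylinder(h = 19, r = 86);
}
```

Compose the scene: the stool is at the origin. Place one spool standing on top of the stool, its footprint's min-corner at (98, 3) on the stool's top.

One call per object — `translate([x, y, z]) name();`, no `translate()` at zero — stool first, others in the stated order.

stool();
translate([98, 3, 413]) spool();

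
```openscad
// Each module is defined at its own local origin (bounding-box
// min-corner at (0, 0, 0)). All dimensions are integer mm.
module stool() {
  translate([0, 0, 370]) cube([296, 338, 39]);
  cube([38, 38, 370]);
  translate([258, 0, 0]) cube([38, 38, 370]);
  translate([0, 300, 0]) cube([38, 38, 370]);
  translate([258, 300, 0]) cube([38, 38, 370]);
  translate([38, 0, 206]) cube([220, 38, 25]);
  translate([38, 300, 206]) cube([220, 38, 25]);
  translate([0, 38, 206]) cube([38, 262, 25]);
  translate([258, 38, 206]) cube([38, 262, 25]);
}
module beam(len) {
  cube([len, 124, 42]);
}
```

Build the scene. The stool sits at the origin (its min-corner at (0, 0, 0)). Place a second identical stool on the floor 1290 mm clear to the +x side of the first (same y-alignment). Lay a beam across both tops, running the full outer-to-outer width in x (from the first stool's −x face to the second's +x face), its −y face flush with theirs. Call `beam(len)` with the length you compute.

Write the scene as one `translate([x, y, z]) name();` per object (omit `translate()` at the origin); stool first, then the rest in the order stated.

stool();
translate([1586, 0, 0]) stool();
translate([0, 0, 409]) beam(1882);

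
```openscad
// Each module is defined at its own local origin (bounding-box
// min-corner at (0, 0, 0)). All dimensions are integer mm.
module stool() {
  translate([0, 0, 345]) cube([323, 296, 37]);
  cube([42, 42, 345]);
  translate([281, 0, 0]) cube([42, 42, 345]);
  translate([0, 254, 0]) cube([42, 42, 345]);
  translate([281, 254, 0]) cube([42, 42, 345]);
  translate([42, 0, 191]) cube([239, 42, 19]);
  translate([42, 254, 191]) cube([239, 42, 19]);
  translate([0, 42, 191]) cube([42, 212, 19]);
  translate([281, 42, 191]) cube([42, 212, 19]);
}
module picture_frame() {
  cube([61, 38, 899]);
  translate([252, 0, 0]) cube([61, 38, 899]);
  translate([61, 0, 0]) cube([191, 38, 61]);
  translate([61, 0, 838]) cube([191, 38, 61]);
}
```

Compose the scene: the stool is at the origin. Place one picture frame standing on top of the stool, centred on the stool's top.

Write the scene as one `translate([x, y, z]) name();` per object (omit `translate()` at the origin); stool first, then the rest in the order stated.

stool();
translate([5, 129, 382]) picture_frame();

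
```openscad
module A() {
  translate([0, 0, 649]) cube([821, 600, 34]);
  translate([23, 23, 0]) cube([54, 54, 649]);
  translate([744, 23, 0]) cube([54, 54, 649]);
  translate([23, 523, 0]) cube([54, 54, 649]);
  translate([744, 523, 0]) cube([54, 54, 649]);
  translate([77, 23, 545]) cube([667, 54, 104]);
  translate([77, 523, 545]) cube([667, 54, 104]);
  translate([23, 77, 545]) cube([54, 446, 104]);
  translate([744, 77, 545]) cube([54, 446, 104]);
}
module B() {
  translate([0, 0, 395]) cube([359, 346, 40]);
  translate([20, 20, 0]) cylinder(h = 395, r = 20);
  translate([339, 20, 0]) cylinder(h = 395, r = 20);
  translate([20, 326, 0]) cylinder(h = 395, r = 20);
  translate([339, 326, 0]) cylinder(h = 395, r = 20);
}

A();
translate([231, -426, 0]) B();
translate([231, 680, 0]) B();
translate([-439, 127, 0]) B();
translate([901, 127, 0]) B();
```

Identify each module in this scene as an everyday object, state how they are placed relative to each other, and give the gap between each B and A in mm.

A is a table. B is a stool. Four stools sit around the table at the −y, +y, −x, +x sides. The gap between each stool and the table is 80 mm.

Each stool's nearest face is 80 mm from the table's bounding box.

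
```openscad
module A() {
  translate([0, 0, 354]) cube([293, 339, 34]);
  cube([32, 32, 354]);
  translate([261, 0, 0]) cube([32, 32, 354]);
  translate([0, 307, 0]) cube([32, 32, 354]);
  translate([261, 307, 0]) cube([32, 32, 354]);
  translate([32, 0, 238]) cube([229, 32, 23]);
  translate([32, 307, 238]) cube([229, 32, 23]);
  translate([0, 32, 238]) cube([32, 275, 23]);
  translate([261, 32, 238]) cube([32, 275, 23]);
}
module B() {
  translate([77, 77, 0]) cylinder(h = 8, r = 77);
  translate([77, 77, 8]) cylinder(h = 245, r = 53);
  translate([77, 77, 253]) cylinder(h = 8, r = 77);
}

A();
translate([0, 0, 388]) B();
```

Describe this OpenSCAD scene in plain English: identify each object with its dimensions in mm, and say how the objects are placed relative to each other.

A is a four-legged stool. The seat is 293×339 mm, 34 mm thick, top at z = 388 mm. It stands on four square legs, each 32×32 mm in cross-section, from z = 0 to the seat underside, each flush with a corner of the seat. Four stretchers, 32 mm wide and 23 mm tall, connect adjacent legs with their undersides at z = 238 mm, each running between the inner faces of the legs it joins and aligned with the legs' outer faces on the other axis.

B is a spool: two coaxial disc flanges of radius 77 mm and thickness 8 mm, joined by a core cylinder of radius 53 mm and height 245 mm. The lower flange rests on z = 0 and the three cylinders share a vertical axis.

The spool is on top of the stool.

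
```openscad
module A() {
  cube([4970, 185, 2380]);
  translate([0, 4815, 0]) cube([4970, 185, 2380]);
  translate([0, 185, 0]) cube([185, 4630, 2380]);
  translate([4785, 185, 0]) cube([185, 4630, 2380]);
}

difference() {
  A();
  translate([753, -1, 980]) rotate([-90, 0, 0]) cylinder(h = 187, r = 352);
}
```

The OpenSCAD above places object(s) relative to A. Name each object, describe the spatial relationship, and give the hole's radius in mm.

A is a house frame. The house frame has a circular hole through its front wall. The hole's radius is 352 mm.

The subtracted cylinder has r = 352 mm.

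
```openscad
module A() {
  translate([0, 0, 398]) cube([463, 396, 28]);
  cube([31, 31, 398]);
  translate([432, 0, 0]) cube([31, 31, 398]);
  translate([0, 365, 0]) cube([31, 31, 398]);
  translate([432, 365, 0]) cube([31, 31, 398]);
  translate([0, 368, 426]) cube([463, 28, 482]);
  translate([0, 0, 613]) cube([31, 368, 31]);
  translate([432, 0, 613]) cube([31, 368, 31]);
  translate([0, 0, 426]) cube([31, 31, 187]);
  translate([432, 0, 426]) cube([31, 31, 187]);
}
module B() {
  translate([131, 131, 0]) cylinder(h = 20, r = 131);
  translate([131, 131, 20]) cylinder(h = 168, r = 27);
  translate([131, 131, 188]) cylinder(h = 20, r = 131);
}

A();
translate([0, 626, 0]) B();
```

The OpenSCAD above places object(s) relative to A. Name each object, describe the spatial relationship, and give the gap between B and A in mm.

A is a chair. B is a spool. The spool is on the floor beside the chair on its +y side. The gap between the spool and the chair is 230 mm.

The spool's nearest face is 230 mm from the chair's +y face.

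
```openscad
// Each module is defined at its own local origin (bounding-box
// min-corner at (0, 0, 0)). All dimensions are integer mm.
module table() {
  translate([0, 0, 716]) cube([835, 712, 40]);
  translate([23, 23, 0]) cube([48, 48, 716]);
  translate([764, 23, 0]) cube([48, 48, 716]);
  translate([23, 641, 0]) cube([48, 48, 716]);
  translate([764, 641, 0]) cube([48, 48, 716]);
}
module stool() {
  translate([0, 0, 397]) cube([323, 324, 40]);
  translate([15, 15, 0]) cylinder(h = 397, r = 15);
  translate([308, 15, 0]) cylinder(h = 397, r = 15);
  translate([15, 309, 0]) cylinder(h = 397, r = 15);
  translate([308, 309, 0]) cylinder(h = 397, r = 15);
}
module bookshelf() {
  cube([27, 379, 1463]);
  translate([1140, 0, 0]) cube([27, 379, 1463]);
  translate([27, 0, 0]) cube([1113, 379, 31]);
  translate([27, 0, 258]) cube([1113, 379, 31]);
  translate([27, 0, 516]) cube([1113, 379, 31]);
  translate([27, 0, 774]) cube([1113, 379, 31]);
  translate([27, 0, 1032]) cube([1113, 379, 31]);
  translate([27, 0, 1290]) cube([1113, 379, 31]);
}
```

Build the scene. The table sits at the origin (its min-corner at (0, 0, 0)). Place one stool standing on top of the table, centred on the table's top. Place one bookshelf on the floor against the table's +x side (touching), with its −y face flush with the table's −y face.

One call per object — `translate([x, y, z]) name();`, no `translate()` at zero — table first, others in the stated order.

table();
translate([256, 194, 756]) stool();
translate([835, 0, 0]) bookshelf();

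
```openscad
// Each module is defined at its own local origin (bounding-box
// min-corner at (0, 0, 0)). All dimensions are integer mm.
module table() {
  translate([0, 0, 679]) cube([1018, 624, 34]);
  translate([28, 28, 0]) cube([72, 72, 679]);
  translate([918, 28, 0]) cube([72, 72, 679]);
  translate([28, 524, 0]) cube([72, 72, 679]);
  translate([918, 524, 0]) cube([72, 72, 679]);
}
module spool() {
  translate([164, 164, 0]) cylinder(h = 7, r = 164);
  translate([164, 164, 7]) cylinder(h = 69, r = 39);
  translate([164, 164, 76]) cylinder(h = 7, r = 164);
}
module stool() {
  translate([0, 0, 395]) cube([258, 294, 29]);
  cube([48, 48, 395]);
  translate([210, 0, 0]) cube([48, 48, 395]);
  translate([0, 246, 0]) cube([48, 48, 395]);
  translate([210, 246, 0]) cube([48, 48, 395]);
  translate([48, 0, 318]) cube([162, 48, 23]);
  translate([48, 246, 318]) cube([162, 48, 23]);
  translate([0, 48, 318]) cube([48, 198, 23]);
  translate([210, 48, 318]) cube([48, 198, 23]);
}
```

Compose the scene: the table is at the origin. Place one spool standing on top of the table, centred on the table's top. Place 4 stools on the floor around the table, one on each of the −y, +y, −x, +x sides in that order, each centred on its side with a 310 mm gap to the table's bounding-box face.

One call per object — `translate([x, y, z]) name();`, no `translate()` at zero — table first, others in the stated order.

table();
translate([345, 148, 713]) spool();
translate([380, -604, 0]) stool();
translate([380, 934, 0]) stool();
translate([-568, 165, 0]) stool();
translate([1328, 165, 0]) stool();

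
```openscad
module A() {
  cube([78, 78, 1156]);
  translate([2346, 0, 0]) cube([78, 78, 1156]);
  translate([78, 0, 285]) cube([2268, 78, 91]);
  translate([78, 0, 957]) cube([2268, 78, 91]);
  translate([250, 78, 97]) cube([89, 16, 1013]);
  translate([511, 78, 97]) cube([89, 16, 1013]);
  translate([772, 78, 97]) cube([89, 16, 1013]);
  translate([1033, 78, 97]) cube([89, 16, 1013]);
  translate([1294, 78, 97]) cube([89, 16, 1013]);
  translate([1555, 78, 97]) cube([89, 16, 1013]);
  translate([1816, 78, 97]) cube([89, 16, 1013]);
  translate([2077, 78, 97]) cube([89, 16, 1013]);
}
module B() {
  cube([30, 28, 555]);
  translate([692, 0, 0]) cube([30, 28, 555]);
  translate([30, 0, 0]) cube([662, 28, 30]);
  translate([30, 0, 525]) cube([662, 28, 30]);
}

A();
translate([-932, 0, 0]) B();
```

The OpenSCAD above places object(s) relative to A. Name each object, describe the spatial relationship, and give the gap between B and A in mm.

A is a fence section. B is a picture frame. The picture frame is on the floor beside the fence section on its −x side. The gap between the picture frame and the fence section is 210 mm.

The picture frame's nearest face is 210 mm from the fence section's −x face.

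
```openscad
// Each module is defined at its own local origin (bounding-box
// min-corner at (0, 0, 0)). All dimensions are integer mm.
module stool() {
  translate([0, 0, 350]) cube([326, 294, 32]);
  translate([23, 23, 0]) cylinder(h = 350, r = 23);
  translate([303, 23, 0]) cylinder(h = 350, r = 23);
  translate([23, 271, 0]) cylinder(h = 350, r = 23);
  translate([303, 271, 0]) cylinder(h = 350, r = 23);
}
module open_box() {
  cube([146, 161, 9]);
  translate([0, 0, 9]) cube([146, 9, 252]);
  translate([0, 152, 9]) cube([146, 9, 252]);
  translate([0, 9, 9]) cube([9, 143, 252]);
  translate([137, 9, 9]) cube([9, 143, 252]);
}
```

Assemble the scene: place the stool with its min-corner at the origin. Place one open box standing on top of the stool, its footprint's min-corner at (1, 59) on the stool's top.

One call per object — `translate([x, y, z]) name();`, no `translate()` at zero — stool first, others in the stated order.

stool();
translate([1, 59, 382]) open_box();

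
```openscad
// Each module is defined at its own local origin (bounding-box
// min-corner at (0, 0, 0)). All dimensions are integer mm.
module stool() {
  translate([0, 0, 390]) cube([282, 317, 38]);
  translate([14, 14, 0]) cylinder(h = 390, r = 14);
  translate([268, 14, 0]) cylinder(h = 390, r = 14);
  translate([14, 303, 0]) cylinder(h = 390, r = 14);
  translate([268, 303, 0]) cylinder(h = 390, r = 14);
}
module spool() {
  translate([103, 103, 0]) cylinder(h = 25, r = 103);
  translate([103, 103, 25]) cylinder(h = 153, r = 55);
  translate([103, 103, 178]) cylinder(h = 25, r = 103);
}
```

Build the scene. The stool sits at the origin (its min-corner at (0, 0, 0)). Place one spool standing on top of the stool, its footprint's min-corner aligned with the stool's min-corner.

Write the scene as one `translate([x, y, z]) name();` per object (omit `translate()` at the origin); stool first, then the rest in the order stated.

stool();
translate([0, 0, 428]) spool();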